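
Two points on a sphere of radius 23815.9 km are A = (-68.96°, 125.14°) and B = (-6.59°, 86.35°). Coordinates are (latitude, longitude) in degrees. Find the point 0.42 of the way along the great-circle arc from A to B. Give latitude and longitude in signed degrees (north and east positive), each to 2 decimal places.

-44.13°, 98.70°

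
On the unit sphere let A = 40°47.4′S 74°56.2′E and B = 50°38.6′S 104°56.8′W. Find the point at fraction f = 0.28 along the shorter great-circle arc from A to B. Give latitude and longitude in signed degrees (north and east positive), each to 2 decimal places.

-65.59°, 74.86°

The central angle between A and B is δ = 1.5458 rad.
With f = 0.28, the slerp weights are sin((1−f)δ)/sin δ = 0.8973 and sin(fδ)/sin δ = 0.4196.
Weighted sum of the unit vectors: (0.8973)·(0.1968,0.7311,-0.6533) + (0.4196)·(-0.1636,-0.6127,-0.7732) = (0.1079, 0.3989, -0.9106).
Converting back: φ = atan2(z, √(x²+y²)) = -65.59°, λ = atan2(y, x) = 74.86°.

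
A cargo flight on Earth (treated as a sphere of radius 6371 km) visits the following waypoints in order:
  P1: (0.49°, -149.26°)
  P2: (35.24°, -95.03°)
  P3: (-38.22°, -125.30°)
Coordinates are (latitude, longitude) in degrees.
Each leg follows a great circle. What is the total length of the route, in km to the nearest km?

15544 km

Leg P1→P2: central angle 1.0675 rad, distance 6800.9 km.
Leg P2→P3: central angle 1.3723 rad, distance 8742.9 km.
Total: 6800.9 + 8742.9 ≈ 15544 km.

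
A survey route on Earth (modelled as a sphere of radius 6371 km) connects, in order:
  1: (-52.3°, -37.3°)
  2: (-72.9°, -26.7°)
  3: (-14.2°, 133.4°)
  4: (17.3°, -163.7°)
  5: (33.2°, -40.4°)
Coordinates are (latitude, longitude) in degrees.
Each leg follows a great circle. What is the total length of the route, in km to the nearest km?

Leg 1→2: central angle 0.3682 rad, distance 2345.5 km.
Leg 2→3: central angle 1.6044 rad, distance 10221.5 km.
Leg 3→4: central angle 1.2146 rad, distance 7738.3 km.
Leg 4→5: central angle 1.8502 rad, distance 11787.7 km.
Total: 2345.5 + 10221.5 + 7738.3 + 11787.7 ≈ 32093 km.

32093 km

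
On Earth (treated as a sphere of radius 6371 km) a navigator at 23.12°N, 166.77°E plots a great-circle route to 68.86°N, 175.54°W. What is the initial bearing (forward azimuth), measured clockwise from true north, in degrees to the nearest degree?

9°

Δλ = 17.690° = 0.3087 rad.
y = sin Δλ · cos φ₂ = (0.3039)(0.3606) = 0.1096
x = cos φ₁ sin φ₂ − sin φ₁ cos φ₂ cos Δλ = (0.9197)(0.9327) − (0.3927)(0.3606)(0.9527) = 0.7229
θ = atan2(y, x) = 8.62°, so the bearing is 9°.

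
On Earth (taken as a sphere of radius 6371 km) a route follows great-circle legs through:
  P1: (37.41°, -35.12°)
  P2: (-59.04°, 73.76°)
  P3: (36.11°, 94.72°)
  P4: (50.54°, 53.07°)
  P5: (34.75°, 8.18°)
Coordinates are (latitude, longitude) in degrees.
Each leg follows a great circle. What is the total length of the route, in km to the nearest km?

32960 km

Leg P1→P2: central angle 2.2826 rad, distance 14542.3 km.
Leg P2→P3: central angle 1.6883 rad, distance 10756.4 km.
Leg P3→P4: central angle 0.5760 rad, distance 3669.5 km.
Leg P4→P5: central angle 0.6266 rad, distance 3992.0 km.
Total: 14542.3 + 10756.4 + 3669.5 + 3992.0 ≈ 32960 km.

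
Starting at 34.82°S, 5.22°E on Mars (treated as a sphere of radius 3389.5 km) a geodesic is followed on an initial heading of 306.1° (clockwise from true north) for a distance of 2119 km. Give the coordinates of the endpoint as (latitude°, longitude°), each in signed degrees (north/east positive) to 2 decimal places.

-10.37°, -23.51°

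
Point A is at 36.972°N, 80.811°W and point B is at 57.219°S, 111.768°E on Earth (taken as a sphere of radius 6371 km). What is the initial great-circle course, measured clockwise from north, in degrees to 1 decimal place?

198.4°

With φ₁ = 0.6453, φ₂ = -0.9987, Δλ = -2.9220 rad, the forward-azimuth formula gives
θ = atan2( sin Δλ cos φ₂ , cos φ₁ sin φ₂ − sin φ₁ cos φ₂ cos Δλ ) = atan2(-0.1179, -0.3539) = -161.57°.
Adding 360° brings this into [0°, 360°): 198.4°.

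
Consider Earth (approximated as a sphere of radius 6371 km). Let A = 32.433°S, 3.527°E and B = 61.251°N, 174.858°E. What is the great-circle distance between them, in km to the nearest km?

In radians: φ₁ = -0.5661, φ₂ = 1.0690, Δλ = 171.331° = 2.9903 rad.
cos c = sin φ₁ sin φ₂ + cos φ₁ cos φ₂ cos Δλ = (-0.5363)(0.8767) + (0.8440)(0.4810)(-0.9886) = -0.87152,
so c = arccos(-0.87152) = 2.62908 rad.
Distance = R·c = 6371 × 2.6291 ≈ 16750 km.

16750 km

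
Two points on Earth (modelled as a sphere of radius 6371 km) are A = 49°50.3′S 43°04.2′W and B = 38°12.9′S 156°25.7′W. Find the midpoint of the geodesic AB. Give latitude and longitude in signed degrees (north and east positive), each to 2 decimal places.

The central angle between A and B is δ = 1.2955 rad.
With f = 0.5, the slerp weights are sin((1−f)δ)/sin δ = 0.6270 and sin(fδ)/sin δ = 0.6270.
Weighted sum of the unit vectors: (0.6270)·(0.4711,-0.4404,-0.7642) + (0.6270)·(-0.7201,-0.3142,-0.6186) = (-0.1561, -0.4731, -0.8670).
Converting back: φ = atan2(z, √(x²+y²)) = -60.12°, λ = atan2(y, x) = -108.26°.

-60.12°, -108.26°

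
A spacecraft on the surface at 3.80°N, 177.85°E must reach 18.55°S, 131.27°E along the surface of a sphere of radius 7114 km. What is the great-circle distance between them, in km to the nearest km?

6334 km

Let φ₁ = 0.0663 rad, φ₂ = -0.3238 rad, and Δλ = -0.8130 rad.
Haversine: a = sin²(Δφ/2) + cos φ₁ cos φ₂ sin²(Δλ/2) = 0.0376 + (0.9978)(0.9480)(0.1563) = 0.18544.
Central angle c = 2·arcsin(√a) = 0.89038 rad.
Distance = R·c = 7114 × 0.8904 ≈ 6334 km.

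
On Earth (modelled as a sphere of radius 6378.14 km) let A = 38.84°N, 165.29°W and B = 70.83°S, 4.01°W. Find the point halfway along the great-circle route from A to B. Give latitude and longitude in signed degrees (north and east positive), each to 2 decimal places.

The central angle between A and B is δ = 2.5582 rad.
With f = 0.5, the slerp weights are sin((1−f)δ)/sin δ = 1.7387 and sin(fδ)/sin δ = 1.7387.
Weighted sum of the unit vectors: (1.7387)·(-0.7534,-0.1978,0.6271) + (1.7387)·(0.3276,-0.0230,-0.9445) = (-0.7404, -0.3838, -0.5519).
Converting back: φ = atan2(z, √(x²+y²)) = -33.50°, λ = atan2(y, x) = -152.60°.

-33.50°, -152.60°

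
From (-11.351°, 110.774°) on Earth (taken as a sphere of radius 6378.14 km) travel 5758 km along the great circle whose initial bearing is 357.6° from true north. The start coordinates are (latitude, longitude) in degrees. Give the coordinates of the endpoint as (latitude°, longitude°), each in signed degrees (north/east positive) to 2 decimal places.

Angular distance δ = d/R = 5758/6378.14 = 0.90277 rad; initial bearing θ = 6.2413 rad.
sin φ₂ = sin φ₁ cos δ + cos φ₁ sin δ cos θ = (-0.1968)(0.6194) + (0.9804)(0.7850)(0.9991) = 0.6471, so φ₂ = 40.32°.
Δλ = atan2(sin θ sin δ cos φ₁, cos δ − sin φ₁ sin φ₂) = atan2(-0.0322, 0.7468) = -2.471°.
λ₂ = 110.774° − 2.471° = 108.30°.

40.32°, 108.30°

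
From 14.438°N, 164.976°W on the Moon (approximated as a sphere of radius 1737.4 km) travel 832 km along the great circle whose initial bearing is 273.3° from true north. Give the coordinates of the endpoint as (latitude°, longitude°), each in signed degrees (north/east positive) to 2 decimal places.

Angular distance δ = d/R = 832/1737.4 = 0.47888 rad; initial bearing θ = 4.7700 rad.
sin φ₂ = sin φ₁ cos δ + cos φ₁ sin δ cos θ = (0.2493)(0.8875) + (0.9684)(0.4608)(0.0576) = 0.2470, so φ₂ = 14.30°.
Δλ = atan2(sin θ sin δ cos φ₁, cos δ − sin φ₁ sin φ₂) = atan2(-0.4455, 0.8259) = -28.341°.
λ₂ = -164.976° − 28.341° = -193.32° → 166.68° after wrapping to (−180°, 180°].

14.30°, 166.68°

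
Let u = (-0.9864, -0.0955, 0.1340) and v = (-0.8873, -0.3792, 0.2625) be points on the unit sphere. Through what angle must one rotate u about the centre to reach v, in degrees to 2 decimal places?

18.81°

u·v = 0.9466; |u| = 1.0000, |v| = 1.0000.
cos θ = (u·v)/(|u||v|) = 0.9466, so θ = 18.81°.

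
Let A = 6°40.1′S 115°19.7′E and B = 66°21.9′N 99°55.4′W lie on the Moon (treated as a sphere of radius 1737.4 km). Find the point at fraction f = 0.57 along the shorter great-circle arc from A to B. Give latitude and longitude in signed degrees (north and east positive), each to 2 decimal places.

55.96°, 140.05°

The central angle between A and B is δ = 2.0170 rad.
With f = 0.57, the slerp weights are sin((1−f)δ)/sin δ = 0.8454 and sin(fδ)/sin δ = 1.0117.
Weighted sum of the unit vectors: (0.8454)·(-0.4249,0.8978,-0.1161) + (1.0117)·(-0.0691,-0.3949,0.9161) = (-0.4291, 0.3594, 0.8287).
Converting back: φ = atan2(z, √(x²+y²)) = 55.96°, λ = atan2(y, x) = 140.05°.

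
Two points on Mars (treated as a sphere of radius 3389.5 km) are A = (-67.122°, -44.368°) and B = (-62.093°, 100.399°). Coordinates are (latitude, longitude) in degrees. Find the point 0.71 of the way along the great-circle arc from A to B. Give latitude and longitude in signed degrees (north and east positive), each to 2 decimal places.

Central angle δ = 0.8425 rad. Interpolating on the sphere with fraction f = 0.71:
P = [sin((1−f)δ)·A + sin(fδ)·B] / sin δ = 0.3241·A + 0.7546·B in Cartesian coordinates,
giving P = (0.0263, 0.2592, -0.9655), i.e. latitude -74.90°, longitude 84.20°.

-74.90°, 84.20°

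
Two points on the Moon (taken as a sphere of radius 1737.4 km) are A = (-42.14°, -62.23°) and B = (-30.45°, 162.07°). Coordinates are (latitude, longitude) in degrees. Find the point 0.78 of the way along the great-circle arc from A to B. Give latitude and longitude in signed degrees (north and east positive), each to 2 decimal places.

Central angle δ = 1.6885 rad. Interpolating on the sphere with fraction f = 0.78:
P = [sin((1−f)δ)·A + sin(fδ)·B] / sin δ = 0.3655·A + 0.9747·B in Cartesian coordinates,
giving P = (-0.6732, 0.0189, -0.7392), i.e. latitude -47.67°, longitude 178.39°.

-47.67°, 178.39°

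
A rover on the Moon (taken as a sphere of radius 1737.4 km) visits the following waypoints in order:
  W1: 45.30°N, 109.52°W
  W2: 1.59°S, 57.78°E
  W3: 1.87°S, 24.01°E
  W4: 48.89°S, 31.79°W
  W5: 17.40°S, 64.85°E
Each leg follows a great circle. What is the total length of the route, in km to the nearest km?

9602 km

Leg W1→W2: central angle 2.3541 rad, distance 4090.1 km.
Leg W2→W3: central angle 0.5891 rad, distance 1023.6 km.
Leg W3→W4: central angle 1.1659 rad, distance 2025.6 km.
Leg W4→W5: central angle 1.4174 rad, distance 2462.6 km.
Total: 4090.1 + 1023.6 + 2025.6 + 2462.6 ≈ 9602 km.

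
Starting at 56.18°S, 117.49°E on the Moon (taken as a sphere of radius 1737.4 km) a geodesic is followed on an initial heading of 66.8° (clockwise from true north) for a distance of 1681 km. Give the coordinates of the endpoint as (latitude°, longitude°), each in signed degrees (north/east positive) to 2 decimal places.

Angular distance δ = d/R = 1681/1737.4 = 0.96754 rad; initial bearing θ = 1.1659 rad.
sin φ₂ = sin φ₁ cos δ + cos φ₁ sin δ cos θ = (-0.8308)(0.5673) + (0.5566)(0.8235)(0.3939) = -0.2908, so φ₂ = -16.90°.
Δλ = atan2(sin θ sin δ cos φ₁, cos δ − sin φ₁ sin φ₂) = atan2(0.4213, 0.3258) = 52.287°.
λ₂ = 117.490° + 52.287° = 169.78°.

-16.90°, 169.78°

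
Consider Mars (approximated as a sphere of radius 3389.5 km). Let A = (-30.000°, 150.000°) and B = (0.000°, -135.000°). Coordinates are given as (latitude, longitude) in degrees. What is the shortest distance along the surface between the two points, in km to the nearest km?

In radians: φ₁ = -0.5236, φ₂ = 0.0000, Δλ = 75.000° = 1.3090 rad.
Haversine: a = sin²(Δφ/2) + cos φ₁ cos φ₂ sin²(Δλ/2) = 0.0670 + (0.8660)(1.0000)(0.3706) = 0.38793.
Central angle c = 2·arcsin(√a) = 1.34473 rad.
Distance = R·c = 3389.5 × 1.3447 ≈ 4558 km.

4558 km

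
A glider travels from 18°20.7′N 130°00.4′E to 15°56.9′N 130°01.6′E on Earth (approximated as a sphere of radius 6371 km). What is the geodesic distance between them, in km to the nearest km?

267 km

With latitudes φ₁ = 18.345°, φ₂ = 15.948° and longitude difference Δλ = 0.020°:
cos c = sin φ₁ sin φ₂ + cos φ₁ cos φ₂ cos Δλ = (0.3147)(0.2748) + (0.9492)(0.9615)(1.0000) = 0.99913,
so c = arccos(0.99913) = 0.04183 rad.
Distance = R·c = 6371 × 0.0418 ≈ 267 km.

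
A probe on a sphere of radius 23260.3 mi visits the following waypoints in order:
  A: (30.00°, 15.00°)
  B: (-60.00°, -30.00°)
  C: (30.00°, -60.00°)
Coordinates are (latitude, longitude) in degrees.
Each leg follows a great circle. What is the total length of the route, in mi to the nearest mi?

77383 mi

Leg A→B: central angle 1.6980 rad, distance 39495.2 mi.
Leg B→C: central angle 1.6288 rad, distance 37887.3 mi.
Total: 39495.2 + 37887.3 ≈ 77383 mi.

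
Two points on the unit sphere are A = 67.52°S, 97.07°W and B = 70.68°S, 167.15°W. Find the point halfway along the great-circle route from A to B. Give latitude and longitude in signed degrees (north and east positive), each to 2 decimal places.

Central angle δ = 0.4151 rad. Interpolating on the sphere with fraction f = 0.5:
P = [sin((1−f)δ)·A + sin(fδ)·B] / sin δ = 0.5110·A + 0.5110·B in Cartesian coordinates,
giving P = (-0.1889, -0.2315, -0.9543), i.e. latitude -72.62°, longitude -129.21°.

-72.62°, -129.21°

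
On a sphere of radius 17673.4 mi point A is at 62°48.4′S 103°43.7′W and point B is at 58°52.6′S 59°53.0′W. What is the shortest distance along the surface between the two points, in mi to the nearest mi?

6565 mi

In radians: φ₁ = -1.0962, φ₂ = -1.0276, Δλ = 43.845° = 0.7652 rad.
Haversine: a = sin²(Δφ/2) + cos φ₁ cos φ₂ sin²(Δλ/2) = 0.0012 + (0.4570)(0.5169)(0.1394) = 0.03410.
Central angle c = 2·arcsin(√a) = 0.37147 rad.
Distance = R·c = 17673.4 × 0.3715 ≈ 6565 mi.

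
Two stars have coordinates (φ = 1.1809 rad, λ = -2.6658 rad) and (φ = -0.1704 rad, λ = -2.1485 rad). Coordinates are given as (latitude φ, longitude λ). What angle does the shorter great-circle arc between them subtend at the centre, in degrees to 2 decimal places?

Let φ₁ = 1.1809 rad, φ₂ = -0.1704 rad, and Δλ = 0.5173 rad.
cos c = sin φ₁ sin φ₂ + cos φ₁ cos φ₂ cos Δλ = (0.9249)(-0.1696) + (0.3801)(0.9855)(0.8692) = 0.16873,
so c = arccos(0.16873) = 1.40126 rad.
So the angular separation is 80.29°.

80.29°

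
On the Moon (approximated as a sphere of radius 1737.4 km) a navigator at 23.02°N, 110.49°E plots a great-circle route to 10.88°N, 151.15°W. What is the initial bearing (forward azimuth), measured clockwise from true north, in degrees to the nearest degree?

77°

With φ₁ = 0.4018, φ₂ = 0.1899, Δλ = 1.7167 rad, the forward-azimuth formula gives
θ = atan2( sin Δλ cos φ₂ , cos φ₁ sin φ₂ − sin φ₁ cos φ₂ cos Δλ ) = atan2(0.9716, 0.2296) = 76.71°.
So the initial bearing is 77°.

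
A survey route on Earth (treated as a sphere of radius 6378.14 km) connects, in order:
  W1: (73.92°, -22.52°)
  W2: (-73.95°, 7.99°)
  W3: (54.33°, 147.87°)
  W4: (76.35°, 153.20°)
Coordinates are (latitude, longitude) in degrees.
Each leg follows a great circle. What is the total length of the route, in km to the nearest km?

36271 km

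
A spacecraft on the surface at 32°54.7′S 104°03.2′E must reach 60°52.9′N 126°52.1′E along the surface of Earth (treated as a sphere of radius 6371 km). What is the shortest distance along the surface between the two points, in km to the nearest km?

With latitudes φ₁ = -32.912°, φ₂ = 60.882° and longitude difference Δλ = 22.815°:
cos c = sin φ₁ sin φ₂ + cos φ₁ cos φ₂ cos Δλ = (-0.5433)(0.8736) + (0.8395)(0.4866)(0.9218) = -0.09812,
so c = arccos(-0.09812) = 1.66907 rad.
Distance = R·c = 6371 × 1.6691 ≈ 10634 km.

10634 km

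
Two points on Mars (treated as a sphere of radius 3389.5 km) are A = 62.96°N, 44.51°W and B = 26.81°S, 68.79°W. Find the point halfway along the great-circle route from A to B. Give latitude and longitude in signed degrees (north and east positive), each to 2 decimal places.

The central angle between A and B is δ = 1.6027 rad.
With f = 0.5, the slerp weights are sin((1−f)δ)/sin δ = 0.7187 and sin(fδ)/sin δ = 0.7187.
Weighted sum of the unit vectors: (0.7187)·(0.3242,-0.3187,0.8907) + (0.7187)·(0.3229,-0.8320,-0.4510) = (0.4650, -0.8270, 0.3160).
Converting back: φ = atan2(z, √(x²+y²)) = 18.42°, λ = atan2(y, x) = -60.65°.

18.42°, -60.65°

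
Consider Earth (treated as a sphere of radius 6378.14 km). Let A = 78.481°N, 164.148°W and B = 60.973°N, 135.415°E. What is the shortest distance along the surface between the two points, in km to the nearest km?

With latitudes φ₁ = 78.481°, φ₂ = 60.973° and longitude difference Δλ = -60.437°:
Haversine: a = sin²(Δφ/2) + cos φ₁ cos φ₂ sin²(Δλ/2) = 0.0232 + (0.1997)(0.4852)(0.2533) = 0.04771.
Central angle c = 2·arcsin(√a) = 0.44039 rad.
Distance = R·c = 6378.14 × 0.4404 ≈ 2809 km.

2809 km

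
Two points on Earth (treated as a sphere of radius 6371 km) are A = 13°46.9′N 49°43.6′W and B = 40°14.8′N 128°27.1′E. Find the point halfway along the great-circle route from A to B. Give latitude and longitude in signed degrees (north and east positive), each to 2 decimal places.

The central angle between A and B is δ = 2.1982 rad.
With f = 0.5, the slerp weights are sin((1−f)δ)/sin δ = 1.1003 and sin(fδ)/sin δ = 1.1003.
Weighted sum of the unit vectors: (1.1003)·(0.6278,-0.7410,0.2382) + (1.1003)·(-0.4746,0.5977,0.6461) = (0.1685, -0.1576, 0.9730).
Converting back: φ = atan2(z, √(x²+y²)) = 76.66°, λ = atan2(y, x) = -43.08°.

76.66°, -43.08°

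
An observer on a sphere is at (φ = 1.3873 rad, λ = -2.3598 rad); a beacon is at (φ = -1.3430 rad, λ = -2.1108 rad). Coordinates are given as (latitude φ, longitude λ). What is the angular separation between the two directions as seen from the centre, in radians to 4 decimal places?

2.7335 rad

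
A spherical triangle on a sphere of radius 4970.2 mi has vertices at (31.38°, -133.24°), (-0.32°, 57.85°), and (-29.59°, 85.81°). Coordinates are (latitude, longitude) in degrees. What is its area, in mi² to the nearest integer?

61777828 mi²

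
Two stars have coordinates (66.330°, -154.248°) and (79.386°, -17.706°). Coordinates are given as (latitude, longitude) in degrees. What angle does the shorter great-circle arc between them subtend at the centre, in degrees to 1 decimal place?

32.2°

Let φ₁ = 1.1577 rad, φ₂ = 1.3855 rad, and Δλ = 2.3831 rad.
cos c = sin φ₁ sin φ₂ + cos φ₁ cos φ₂ cos Δλ = (0.9159)(0.9829) + (0.4015)(0.1842)(-0.7259) = 0.84653,
so c = arccos(0.84653) = 0.56137 rad.
So the angular separation is 32.2°.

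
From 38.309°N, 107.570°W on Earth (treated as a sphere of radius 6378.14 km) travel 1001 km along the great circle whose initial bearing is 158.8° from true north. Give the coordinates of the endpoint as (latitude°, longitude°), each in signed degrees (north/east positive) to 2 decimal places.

29.86°, -103.83°

Angular distance δ = d/R = 1001/6378.14 = 0.15694 rad; initial bearing θ = 2.7716 rad.
sin φ₂ = sin φ₁ cos δ + cos φ₁ sin δ cos θ = (0.6199)(0.9877) + (0.7847)(0.1563)(-0.9323) = 0.4979, so φ₂ = 29.86°.
Δλ = atan2(sin θ sin δ cos φ₁, cos δ − sin φ₁ sin φ₂) = atan2(0.0444, 0.6790) = 3.737°.
λ₂ = -107.570° + 3.737° = -103.83°.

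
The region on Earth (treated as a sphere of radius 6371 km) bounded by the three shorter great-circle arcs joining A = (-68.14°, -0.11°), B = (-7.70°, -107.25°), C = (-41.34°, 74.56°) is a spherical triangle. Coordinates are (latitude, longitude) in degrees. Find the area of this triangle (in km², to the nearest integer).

Side lengths (central angles): a = 2.2852, b = 0.8135, c = 1.5552 rad; semiperimeter s = 2.3270.
By l'Huilier's theorem, tan(E/4) = √[tan(s/2) tan((s−a)/2) tan((s−b)/2) tan((s−c)/2)], giving spherical excess E = 0.5417 rad.
Area = E·R² = 0.5417 × (6371)² ≈ 21987441 km².

21987441 km²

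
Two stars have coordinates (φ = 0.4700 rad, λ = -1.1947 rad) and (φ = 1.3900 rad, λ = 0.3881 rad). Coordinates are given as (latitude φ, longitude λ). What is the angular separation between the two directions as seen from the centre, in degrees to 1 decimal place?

63.7°

Let φ₁ = 0.4700 rad, φ₂ = 1.3900 rad, and Δλ = 1.5828 rad.
cos c = sin φ₁ sin φ₂ + cos φ₁ cos φ₂ cos Δλ = (0.4529)(0.9837) + (0.8916)(0.1798)(-0.0120) = 0.44358,
so c = arccos(0.44358) = 1.11121 rad.
So the angular separation is 63.7°.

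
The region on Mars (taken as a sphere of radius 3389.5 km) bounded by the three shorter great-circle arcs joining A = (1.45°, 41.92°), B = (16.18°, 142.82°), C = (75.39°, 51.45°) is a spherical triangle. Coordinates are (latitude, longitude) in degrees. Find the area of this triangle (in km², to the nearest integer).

13348549 km²

Side lengths (central angles): a = 1.3038, b = 1.2941, c = 1.7462 rad; semiperimeter s = 2.1720.
By l'Huilier's theorem, tan(E/4) = √[tan(s/2) tan((s−a)/2) tan((s−b)/2) tan((s−c)/2)], giving spherical excess E = 1.1619 rad.
Area = E·R² = 1.1619 × (3389.5)² ≈ 13348549 km².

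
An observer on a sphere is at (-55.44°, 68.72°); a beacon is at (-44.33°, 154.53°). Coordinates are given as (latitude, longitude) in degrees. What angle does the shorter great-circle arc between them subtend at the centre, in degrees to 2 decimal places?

With latitudes φ₁ = -55.440°, φ₂ = -44.330° and longitude difference Δλ = 85.810°:
cos c = sin φ₁ sin φ₂ + cos φ₁ cos φ₂ cos Δλ = (-0.8235)(-0.6988) + (0.5673)(0.7153)(0.0731) = 0.60512,
so c = arccos(0.60512) = 0.92087 rad.
So the angular separation is 52.76°.

52.76°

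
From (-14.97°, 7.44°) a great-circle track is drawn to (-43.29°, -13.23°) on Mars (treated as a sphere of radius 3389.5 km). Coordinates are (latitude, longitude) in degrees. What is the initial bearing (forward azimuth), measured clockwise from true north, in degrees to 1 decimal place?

Δλ = -20.670° = -0.3608 rad.
y = sin Δλ · cos φ₂ = (-0.3530)(0.7279) = -0.2569
x = cos φ₁ sin φ₂ − sin φ₁ cos φ₂ cos Δλ = (0.9661)(-0.6857) − (-0.2583)(0.7279)(0.9356) = -0.4865
θ = atan2(y, x) = -152.16°; adding 360° gives 207.8°.

207.8°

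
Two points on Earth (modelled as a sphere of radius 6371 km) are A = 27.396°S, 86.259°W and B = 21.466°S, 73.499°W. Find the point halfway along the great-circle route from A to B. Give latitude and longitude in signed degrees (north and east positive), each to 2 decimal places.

-24.57°, -79.73°

The central angle between A and B is δ = 0.2275 rad.
With f = 0.5, the slerp weights are sin((1−f)δ)/sin δ = 0.5033 and sin(fδ)/sin δ = 0.5033.
Weighted sum of the unit vectors: (0.5033)·(0.0579,-0.8860,-0.4601) + (0.5033)·(0.2643,-0.8923,-0.3659) = (0.1622, -0.8949, -0.4157).
Converting back: φ = atan2(z, √(x²+y²)) = -24.57°, λ = atan2(y, x) = -79.73°.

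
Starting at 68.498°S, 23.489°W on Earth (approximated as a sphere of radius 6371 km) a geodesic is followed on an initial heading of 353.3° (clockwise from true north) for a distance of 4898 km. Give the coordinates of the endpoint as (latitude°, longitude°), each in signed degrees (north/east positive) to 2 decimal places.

-24.56°, -28.61°

Angular distance δ = d/R = 4898/6371 = 0.76880 rad; initial bearing θ = 6.1662 rad.
sin φ₂ = sin φ₁ cos δ + cos φ₁ sin δ cos θ = (-0.9304)(0.7187) + (0.3665)(0.6953)(0.9932) = -0.4156, so φ₂ = -24.56°.
Δλ = atan2(sin θ sin δ cos φ₁, cos δ − sin φ₁ sin φ₂) = atan2(-0.0297, 0.3320) = -5.117°.
λ₂ = -23.489° − 5.117° = -28.61°.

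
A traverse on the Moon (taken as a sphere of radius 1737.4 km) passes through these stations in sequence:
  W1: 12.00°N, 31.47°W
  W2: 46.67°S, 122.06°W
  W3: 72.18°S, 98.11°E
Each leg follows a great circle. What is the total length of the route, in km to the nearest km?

4759 km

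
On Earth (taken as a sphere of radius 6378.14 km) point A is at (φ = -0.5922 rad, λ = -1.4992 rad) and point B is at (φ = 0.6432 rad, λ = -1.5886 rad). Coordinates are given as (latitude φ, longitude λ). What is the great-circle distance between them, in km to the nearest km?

With latitudes φ₁ = -33.931°, φ₂ = 36.853° and longitude difference Δλ = -5.122°:
cos c = sin φ₁ sin φ₂ + cos φ₁ cos φ₂ cos Δλ = (-0.5582)(0.5998) + (0.8297)(0.8002)(0.9960) = 0.32649,
so c = arccos(0.32649) = 1.23821 rad.
Distance = R·c = 6378.14 × 1.2382 ≈ 7897 km.

7897 km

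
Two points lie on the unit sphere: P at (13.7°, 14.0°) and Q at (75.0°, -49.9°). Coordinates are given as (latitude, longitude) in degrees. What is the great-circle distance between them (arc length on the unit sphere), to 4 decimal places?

With latitudes φ₁ = 13.700°, φ₂ = 75.000° and longitude difference Δλ = -63.900°:
Haversine: a = sin²(Δφ/2) + cos φ₁ cos φ₂ sin²(Δλ/2) = 0.2599 + (0.9715)(0.2588)(0.2800) = 0.33030.
Central angle c = 2·arcsin(√a) = 1.22452 rad.
On the unit sphere the arc length equals the central angle: 1.2245.

1.2245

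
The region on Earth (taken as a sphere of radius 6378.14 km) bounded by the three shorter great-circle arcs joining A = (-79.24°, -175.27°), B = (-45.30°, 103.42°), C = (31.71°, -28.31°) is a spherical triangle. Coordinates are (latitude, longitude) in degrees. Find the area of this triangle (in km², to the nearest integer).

78839918 km²

Side lengths (central angles): a = 2.4526, b = 2.2777, c = 0.7697 rad; semiperimeter s = 2.7500.
By l'Huilier's theorem, tan(E/4) = √[tan(s/2) tan((s−a)/2) tan((s−b)/2) tan((s−c)/2)], giving spherical excess E = 1.9380 rad.
Area = E·R² = 1.9380 × (6378.14)² ≈ 78839918 km².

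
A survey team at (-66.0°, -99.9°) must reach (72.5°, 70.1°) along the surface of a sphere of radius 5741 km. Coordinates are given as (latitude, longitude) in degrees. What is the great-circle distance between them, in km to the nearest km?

With latitudes φ₁ = -66.000°, φ₂ = 72.500° and longitude difference Δλ = 170.000°:
cos c = sin φ₁ sin φ₂ + cos φ₁ cos φ₂ cos Δλ = (-0.9135)(0.9537) + (0.4067)(0.3007)(-0.9848) = -0.99171,
so c = arccos(-0.99171) = 3.01277 rad.
Distance = R·c = 5741 × 3.0128 ≈ 17296 km.

17296 km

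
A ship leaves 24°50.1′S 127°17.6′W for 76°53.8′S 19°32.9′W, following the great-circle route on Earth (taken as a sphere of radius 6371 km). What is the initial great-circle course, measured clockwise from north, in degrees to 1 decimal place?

166.7°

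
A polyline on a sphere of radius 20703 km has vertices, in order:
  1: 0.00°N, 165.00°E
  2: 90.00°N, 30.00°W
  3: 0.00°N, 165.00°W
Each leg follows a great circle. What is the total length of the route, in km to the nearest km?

65040 km

Leg 1→2: central angle 1.5708 rad, distance 32520.2 km.
Leg 2→3: central angle 1.5708 rad, distance 32520.2 km.
Total: 32520.2 + 32520.2 ≈ 65040 km.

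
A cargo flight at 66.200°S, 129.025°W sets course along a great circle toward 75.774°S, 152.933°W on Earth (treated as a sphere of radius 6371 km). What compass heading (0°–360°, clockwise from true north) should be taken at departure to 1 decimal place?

208.2°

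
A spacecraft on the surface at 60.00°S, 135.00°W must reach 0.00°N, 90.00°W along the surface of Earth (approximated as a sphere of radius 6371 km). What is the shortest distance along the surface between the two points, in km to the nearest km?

With latitudes φ₁ = -60.000°, φ₂ = 0.000° and longitude difference Δλ = 45.000°:
Haversine: a = sin²(Δφ/2) + cos φ₁ cos φ₂ sin²(Δλ/2) = 0.2500 + (0.5000)(1.0000)(0.1464) = 0.32322.
Central angle c = 2·arcsin(√a) = 1.20943 rad.
Distance = R·c = 6371 × 1.2094 ≈ 7705 km.

7705 km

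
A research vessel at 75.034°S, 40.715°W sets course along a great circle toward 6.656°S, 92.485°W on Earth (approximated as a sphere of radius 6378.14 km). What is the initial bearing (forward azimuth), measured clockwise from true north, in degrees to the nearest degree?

With φ₁ = -1.3096, φ₂ = -0.1162, Δλ = -0.9036 rad, the forward-azimuth formula gives
θ = atan2( sin Δλ cos φ₂ , cos φ₁ sin φ₂ − sin φ₁ cos φ₂ cos Δλ ) = atan2(-0.7802, 0.5639) = -54.14°.
Adding 360° brings this into [0°, 360°): 306°.

306°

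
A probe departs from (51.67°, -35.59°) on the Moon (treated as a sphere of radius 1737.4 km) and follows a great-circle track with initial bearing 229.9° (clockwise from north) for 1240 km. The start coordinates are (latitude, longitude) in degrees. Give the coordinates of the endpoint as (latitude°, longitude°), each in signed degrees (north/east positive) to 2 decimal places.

19.36°, -67.65°

Angular distance δ = d/R = 1240/1737.4 = 0.71371 rad; initial bearing θ = 4.0125 rad.
sin φ₂ = sin φ₁ cos δ + cos φ₁ sin δ cos θ = (0.7845)(0.7559) + (0.6202)(0.6546)(-0.6441) = 0.3315, so φ₂ = 19.36°.
Δλ = atan2(sin θ sin δ cos φ₁, cos δ − sin φ₁ sin φ₂) = atan2(-0.3106, 0.4959) = -32.057°.
λ₂ = -35.590° − 32.057° = -67.65°.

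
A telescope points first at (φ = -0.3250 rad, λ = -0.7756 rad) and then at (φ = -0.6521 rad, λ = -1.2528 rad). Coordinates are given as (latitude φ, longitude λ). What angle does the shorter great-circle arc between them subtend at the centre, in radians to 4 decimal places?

Let φ₁ = -0.3250 rad, φ₂ = -0.6521 rad, and Δλ = -0.4772 rad.
cos c = sin φ₁ sin φ₂ + cos φ₁ cos φ₂ cos Δλ = (-0.3193)(-0.6069) + (0.9477)(0.7948)(0.8883) = 0.86283,
so c = arccos(0.86283) = 0.52995 rad.
So the angular separation is 0.5299 rad.

0.5299 rad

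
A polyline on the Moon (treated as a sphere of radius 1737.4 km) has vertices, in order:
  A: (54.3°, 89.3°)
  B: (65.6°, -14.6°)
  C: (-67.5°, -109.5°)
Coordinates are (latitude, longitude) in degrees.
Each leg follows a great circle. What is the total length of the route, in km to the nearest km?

5936 km

Leg A→B: central angle 0.8208 rad, distance 1426.0 km.
Leg B→C: central angle 2.5961 rad, distance 4510.4 km.
Total: 1426.0 + 4510.4 ≈ 5936 km.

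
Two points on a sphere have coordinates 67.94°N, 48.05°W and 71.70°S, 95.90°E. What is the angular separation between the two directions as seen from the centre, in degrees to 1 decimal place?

In radians: φ₁ = 1.1858, φ₂ = -1.2514, Δλ = 143.950° = 2.5124 rad.
Haversine: a = sin²(Δφ/2) + cos φ₁ cos φ₂ sin²(Δλ/2) = 0.8810 + (0.3756)(0.3140)(0.9043) = 0.98763.
Central angle c = 2·arcsin(√a) = 2.91871 rad.
So the angular separation is 167.2°.

167.2°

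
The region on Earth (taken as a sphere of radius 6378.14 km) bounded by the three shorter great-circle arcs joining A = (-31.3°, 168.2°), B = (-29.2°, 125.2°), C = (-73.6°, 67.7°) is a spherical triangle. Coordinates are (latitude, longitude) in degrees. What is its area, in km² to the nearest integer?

13564845 km²

Side lengths (central angles): a = 0.9268, b = 1.0991, c = 0.6452 rad; semiperimeter s = 1.3355.
By l'Huilier's theorem, tan(E/4) = √[tan(s/2) tan((s−a)/2) tan((s−b)/2) tan((s−c)/2)], giving spherical excess E = 0.3334 rad.
Area = E·R² = 0.3334 × (6378.14)² ≈ 13564845 km².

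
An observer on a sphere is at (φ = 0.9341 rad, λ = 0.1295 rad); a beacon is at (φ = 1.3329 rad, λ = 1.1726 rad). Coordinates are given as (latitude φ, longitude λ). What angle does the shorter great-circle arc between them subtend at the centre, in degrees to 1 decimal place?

With latitudes φ₁ = 53.520°, φ₂ = 76.370° and longitude difference Δλ = 59.765°:
Haversine: a = sin²(Δφ/2) + cos φ₁ cos φ₂ sin²(Δλ/2) = 0.0392 + (0.5945)(0.2357)(0.2482) = 0.07402.
Central angle c = 2·arcsin(√a) = 0.55106 rad.
So the angular separation is 31.6°.

31.6°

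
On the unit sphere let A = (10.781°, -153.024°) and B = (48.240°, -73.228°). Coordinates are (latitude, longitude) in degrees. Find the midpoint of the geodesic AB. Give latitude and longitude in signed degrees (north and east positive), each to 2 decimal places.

36.07°, -122.24°

The central angle between A and B is δ = 1.3125 rad.
With f = 0.5, the slerp weights are sin((1−f)δ)/sin δ = 0.6311 and sin(fδ)/sin δ = 0.6311.
Weighted sum of the unit vectors: (0.6311)·(-0.8755,-0.4456,0.1871) + (0.6311)·(0.1922,-0.6377,0.7459) = (-0.4312, -0.6836, 0.5888).
Converting back: φ = atan2(z, √(x²+y²)) = 36.07°, λ = atan2(y, x) = -122.24°.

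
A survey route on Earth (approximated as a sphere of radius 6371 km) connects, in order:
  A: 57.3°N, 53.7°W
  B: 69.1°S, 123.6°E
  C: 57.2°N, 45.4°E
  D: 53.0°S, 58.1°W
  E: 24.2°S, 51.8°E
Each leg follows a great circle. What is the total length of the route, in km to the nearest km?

58561 km

Leg A→B: central angle 2.9346 rad, distance 18696.3 km.
Leg B→C: central angle 2.4124 rad, distance 15369.7 km.
Leg C→D: central angle 2.4150 rad, distance 15385.7 km.
Leg D→E: central angle 1.4298 rad, distance 9109.2 km.
Total: 18696.3 + 15369.7 + 15385.7 + 9109.2 ≈ 58561 km.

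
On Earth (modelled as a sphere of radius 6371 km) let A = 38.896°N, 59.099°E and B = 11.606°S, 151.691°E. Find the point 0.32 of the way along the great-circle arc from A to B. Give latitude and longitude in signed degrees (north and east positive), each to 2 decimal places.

The central angle between A and B is δ = 1.7323 rad.
With f = 0.32, the slerp weights are sin((1−f)δ)/sin δ = 0.9360 and sin(fδ)/sin δ = 0.5333.
Weighted sum of the unit vectors: (0.9360)·(0.3997,0.6678,0.6279) + (0.5333)·(-0.8624,0.4645,-0.2012) = (-0.0858, 0.8728, 0.4804).
Converting back: φ = atan2(z, √(x²+y²)) = 28.71°, λ = atan2(y, x) = 95.62°.

28.71°, 95.62°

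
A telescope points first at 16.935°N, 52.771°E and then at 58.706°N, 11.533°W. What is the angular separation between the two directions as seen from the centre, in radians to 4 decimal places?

1.0879 rad

In radians: φ₁ = 0.2956, φ₂ = 1.0246, Δλ = -64.304° = -1.1223 rad.
Haversine: a = sin²(Δφ/2) + cos φ₁ cos φ₂ sin²(Δλ/2) = 0.1271 + (0.9566)(0.5194)(0.2832) = 0.26782.
Central angle c = 2·arcsin(√a) = 1.08788 rad.
So the angular separation is 1.0879 rad.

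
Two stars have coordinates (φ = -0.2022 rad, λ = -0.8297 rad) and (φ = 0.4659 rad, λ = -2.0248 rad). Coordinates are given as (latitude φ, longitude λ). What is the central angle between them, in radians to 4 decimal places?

1.3378 rad

Let φ₁ = -0.2022 rad, φ₂ = 0.4659 rad, and Δλ = -1.1951 rad.
Haversine: a = sin²(Δφ/2) + cos φ₁ cos φ₂ sin²(Δλ/2) = 0.1075 + (0.9796)(0.8934)(0.3165) = 0.38454.
Central angle c = 2·arcsin(√a) = 1.33777 rad.
So the angular separation is 1.3378 rad.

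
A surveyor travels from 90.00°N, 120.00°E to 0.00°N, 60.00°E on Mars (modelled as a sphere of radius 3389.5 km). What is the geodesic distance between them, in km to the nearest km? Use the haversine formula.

In radians: φ₁ = 1.5708, φ₂ = 0.0000, Δλ = -60.000° = -1.0472 rad.
Haversine: a = sin²(Δφ/2) + cos φ₁ cos φ₂ sin²(Δλ/2) = 0.5000 + (0.0000)(1.0000)(0.2500) = 0.50000.
Central angle c = 2·arcsin(√a) = 1.57080 rad.
Distance = R·c = 3389.5 × 1.5708 ≈ 5324 km.

5324 km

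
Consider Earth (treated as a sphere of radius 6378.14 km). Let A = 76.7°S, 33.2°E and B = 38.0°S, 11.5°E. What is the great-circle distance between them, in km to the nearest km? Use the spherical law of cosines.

Let φ₁ = -1.3387 rad, φ₂ = -0.6632 rad, and Δλ = -0.3787 rad.
cos c = sin φ₁ sin φ₂ + cos φ₁ cos φ₂ cos Δλ = (-0.9732)(-0.6157) + (0.2300)(0.7880)(0.9291) = 0.76758,
so c = arccos(0.76758) = 0.69573 rad.
Distance = R·c = 6378.14 × 0.6957 ≈ 4437 km.

4437 km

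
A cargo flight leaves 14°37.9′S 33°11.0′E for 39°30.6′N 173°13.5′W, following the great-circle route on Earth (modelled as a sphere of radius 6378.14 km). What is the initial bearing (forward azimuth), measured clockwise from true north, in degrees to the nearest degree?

With φ₁ = -0.2554, φ₂ = 0.6896, Δλ = 2.6807 rad, the forward-azimuth formula gives
θ = atan2( sin Δλ cos φ₂ , cos φ₁ sin φ₂ − sin φ₁ cos φ₂ cos Δλ ) = atan2(0.3431, 0.4410) = 37.88°.
So the initial bearing is 38°.

38°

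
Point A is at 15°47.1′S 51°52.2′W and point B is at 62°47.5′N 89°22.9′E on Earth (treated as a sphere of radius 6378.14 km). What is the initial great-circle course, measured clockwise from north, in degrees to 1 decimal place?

Δλ = 141.252° = 2.4653 rad.
y = sin Δλ · cos φ₂ = (0.6259)(0.4572) = 0.2862
x = cos φ₁ sin φ₂ − sin φ₁ cos φ₂ cos Δλ = (0.9623)(0.8893) − (-0.2720)(0.4572)(-0.7799) = 0.7588
θ = atan2(y, x) = 20.66°, so the bearing is 20.7°.

20.7°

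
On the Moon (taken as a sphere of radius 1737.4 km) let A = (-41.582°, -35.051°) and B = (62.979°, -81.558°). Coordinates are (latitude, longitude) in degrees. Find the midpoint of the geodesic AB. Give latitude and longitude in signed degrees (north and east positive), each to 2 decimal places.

The central angle between A and B is δ = 1.9362 rad.
With f = 0.5, the slerp weights are sin((1−f)δ)/sin δ = 0.8821 and sin(fδ)/sin δ = 0.8821.
Weighted sum of the unit vectors: (0.8821)·(0.6123,-0.4296,-0.6637) + (0.8821)·(0.0667,-0.4494,0.8908) = (0.5990, -0.7753, 0.2004).
Converting back: φ = atan2(z, √(x²+y²)) = 11.56°, λ = atan2(y, x) = -52.31°.

11.56°, -52.31°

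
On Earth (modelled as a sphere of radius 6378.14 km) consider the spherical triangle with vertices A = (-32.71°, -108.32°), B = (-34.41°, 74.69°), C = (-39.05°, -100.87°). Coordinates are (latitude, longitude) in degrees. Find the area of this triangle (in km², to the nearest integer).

6017944 km²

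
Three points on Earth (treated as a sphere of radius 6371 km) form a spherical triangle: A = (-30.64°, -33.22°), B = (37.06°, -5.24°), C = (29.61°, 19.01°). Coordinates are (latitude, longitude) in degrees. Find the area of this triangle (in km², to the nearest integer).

Side lengths (central angles): a = 0.3755, b = 1.3630, c = 1.2669 rad; semiperimeter s = 1.5027.
By l'Huilier's theorem, tan(E/4) = √[tan(s/2) tan((s−a)/2) tan((s−b)/2) tan((s−c)/2)], giving spherical excess E = 0.2793 rad.
Area = E·R² = 0.2793 × (6371)² ≈ 11337015 km².

11337015 km²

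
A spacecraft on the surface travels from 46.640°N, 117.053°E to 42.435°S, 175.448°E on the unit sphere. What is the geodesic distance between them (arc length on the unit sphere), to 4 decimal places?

Let φ₁ = 0.8140 rad, φ₂ = -0.7406 rad, and Δλ = 1.0192 rad.
cos c = sin φ₁ sin φ₂ + cos φ₁ cos φ₂ cos Δλ = (0.7271)(-0.6748) + (0.6866)(0.7380)(0.5241) = -0.22503,
so c = arccos(-0.22503) = 1.79777 rad.
On the unit sphere the arc length equals the central angle: 1.7978.

1.7978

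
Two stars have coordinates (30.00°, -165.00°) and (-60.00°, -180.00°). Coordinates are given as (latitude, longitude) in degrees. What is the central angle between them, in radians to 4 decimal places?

Let φ₁ = 0.5236 rad, φ₂ = -1.0472 rad, and Δλ = -0.2618 rad.
Haversine: a = sin²(Δφ/2) + cos φ₁ cos φ₂ sin²(Δλ/2) = 0.5000 + (0.8660)(0.5000)(0.0170) = 0.50738.
Central angle c = 2·arcsin(√a) = 1.58555 rad.
So the angular separation is 1.5856 rad.

1.5856 rad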